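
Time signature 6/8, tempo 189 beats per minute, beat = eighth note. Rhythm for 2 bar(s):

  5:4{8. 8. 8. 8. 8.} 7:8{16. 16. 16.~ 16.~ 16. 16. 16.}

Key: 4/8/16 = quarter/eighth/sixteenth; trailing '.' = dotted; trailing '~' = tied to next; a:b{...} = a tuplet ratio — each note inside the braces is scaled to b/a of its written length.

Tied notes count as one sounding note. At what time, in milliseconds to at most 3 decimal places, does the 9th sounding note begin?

note 9 onset = 72/7b = 3265.306ms

1. 0.0ms @ 0 + 380.952ms (6/5)
2. 380.952ms @ 6/5 + 380.952ms (6/5)
3. 761.905ms @ 12/5 + 380.952ms (6/5)
4. 1142.857ms @ 18/5 + 380.952ms (6/5)
5. 1523.81ms @ 24/5 + 380.952ms (6/5)
6. 1904.762ms @ 6 + 272.109ms (6/7)
7. 2176.871ms @ 48/7 + 272.109ms (6/7)
8. 2448.98ms @ 54/7 + 816.327ms (18/7)
9. 3265.306ms @ 72/7 + 272.109ms (6/7)
10. 3537.415ms @ 78/7 + 272.109ms (6/7)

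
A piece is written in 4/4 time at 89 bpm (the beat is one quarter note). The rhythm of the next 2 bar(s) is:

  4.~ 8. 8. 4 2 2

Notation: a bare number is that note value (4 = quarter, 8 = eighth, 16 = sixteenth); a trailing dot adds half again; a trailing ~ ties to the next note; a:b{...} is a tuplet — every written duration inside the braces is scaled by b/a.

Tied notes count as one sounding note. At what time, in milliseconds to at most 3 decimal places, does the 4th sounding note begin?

1. 0.0ms @ 0 + 1516.854ms (9/4)
2. 1516.854ms @ 9/4 + 505.618ms (3/4)
3. 2022.472ms @ 3 + 674.157ms (1)
4. 2696.629ms @ 4 + 1348.315ms (2)
5. 4044.944ms @ 6 + 1348.315ms (2)

note 4 onset = 4b = 2696.629ms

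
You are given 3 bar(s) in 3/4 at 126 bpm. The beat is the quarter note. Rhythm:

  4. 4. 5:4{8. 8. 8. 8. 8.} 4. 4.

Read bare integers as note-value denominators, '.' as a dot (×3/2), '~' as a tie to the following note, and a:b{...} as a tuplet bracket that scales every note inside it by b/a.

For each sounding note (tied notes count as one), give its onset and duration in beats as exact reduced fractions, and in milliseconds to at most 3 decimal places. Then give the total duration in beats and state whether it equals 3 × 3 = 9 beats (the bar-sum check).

1) 0.0ms=0b +714.286ms=3/2b
2) 714.286ms=3/2b +714.286ms=3/2b
3) 1428.571ms=3b +285.714ms=3/5b
4) 1714.286ms=18/5b +285.714ms=3/5b
5) 2000.0ms=21/5b +285.714ms=3/5b
6) 2285.714ms=24/5b +285.714ms=3/5b
7) 2571.429ms=27/5b +285.714ms=3/5b
8) 2857.143ms=6b +714.286ms=3/2b
9) 3571.429ms=15/2b +714.286ms=3/2b
Σ=9b of 9 (126bpm 3/4) — PASS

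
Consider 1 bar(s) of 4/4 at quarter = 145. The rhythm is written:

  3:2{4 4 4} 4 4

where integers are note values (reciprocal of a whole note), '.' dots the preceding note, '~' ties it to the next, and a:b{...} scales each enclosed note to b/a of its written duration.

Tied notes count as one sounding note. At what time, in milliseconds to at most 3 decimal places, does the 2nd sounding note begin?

note 2 onset = 2/3b = 275.862ms

1. 0.0ms @ 0 + 275.862ms (2/3)
2. 275.862ms @ 2/3 + 275.862ms (2/3)
3. 551.724ms @ 4/3 + 275.862ms (2/3)
4. 827.586ms @ 2 + 413.793ms (1)
5. 1241.379ms @ 3 + 413.793ms (1)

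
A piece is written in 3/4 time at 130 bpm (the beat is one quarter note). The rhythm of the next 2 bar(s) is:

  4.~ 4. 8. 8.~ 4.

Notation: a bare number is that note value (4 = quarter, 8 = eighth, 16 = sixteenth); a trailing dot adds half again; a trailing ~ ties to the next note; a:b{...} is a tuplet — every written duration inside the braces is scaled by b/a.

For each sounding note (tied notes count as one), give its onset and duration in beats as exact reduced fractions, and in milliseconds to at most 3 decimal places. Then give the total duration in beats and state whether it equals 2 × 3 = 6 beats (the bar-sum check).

1) 0.0ms=0b +1384.615ms=3b
2) 1384.615ms=3b +346.154ms=3/4b
3) 1730.769ms=15/4b +1038.462ms=9/4b
Σ=6b of 6 (130bpm 3/4) — PASS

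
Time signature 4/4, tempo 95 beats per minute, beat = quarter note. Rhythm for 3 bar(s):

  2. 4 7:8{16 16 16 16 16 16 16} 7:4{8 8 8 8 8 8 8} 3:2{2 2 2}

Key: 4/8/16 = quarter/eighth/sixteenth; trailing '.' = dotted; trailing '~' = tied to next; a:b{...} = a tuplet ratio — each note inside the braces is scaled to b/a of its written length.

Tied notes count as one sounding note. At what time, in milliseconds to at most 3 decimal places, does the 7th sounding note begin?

1. 0.0ms @ 0 + 1894.737ms (3)
2. 1894.737ms @ 3 + 631.579ms (1)
3. 2526.316ms @ 4 + 180.451ms (2/7)
4. 2706.767ms @ 30/7 + 180.451ms (2/7)
5. 2887.218ms @ 32/7 + 180.451ms (2/7)
6. 3067.669ms @ 34/7 + 180.451ms (2/7)
7. 3248.12ms @ 36/7 + 180.451ms (2/7)
8. 3428.571ms @ 38/7 + 180.451ms (2/7)
9. 3609.023ms @ 40/7 + 180.451ms (2/7)
10. 3789.474ms @ 6 + 180.451ms (2/7)
11. 3969.925ms @ 44/7 + 180.451ms (2/7)
12. 4150.376ms @ 46/7 + 180.451ms (2/7)
13. 4330.827ms @ 48/7 + 180.451ms (2/7)
14. 4511.278ms @ 50/7 + 180.451ms (2/7)
15. 4691.729ms @ 52/7 + 180.451ms (2/7)
16. 4872.18ms @ 54/7 + 180.451ms (2/7)
17. 5052.632ms @ 8 + 842.105ms (4/3)
18. 5894.737ms @ 28/3 + 842.105ms (4/3)
19. 6736.842ms @ 32/3 + 842.105ms (4/3)

note 7 onset = 36/7b = 3248.12ms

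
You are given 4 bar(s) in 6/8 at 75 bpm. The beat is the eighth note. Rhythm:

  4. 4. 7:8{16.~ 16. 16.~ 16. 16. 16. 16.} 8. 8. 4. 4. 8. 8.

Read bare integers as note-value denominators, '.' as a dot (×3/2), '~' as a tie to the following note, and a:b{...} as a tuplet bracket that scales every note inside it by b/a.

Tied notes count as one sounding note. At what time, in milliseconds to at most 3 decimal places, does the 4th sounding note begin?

note 4 onset = 54/7b = 6171.429ms

1. 0.0ms @ 0 + 2400.0ms (3)
2. 2400.0ms @ 3 + 2400.0ms (3)
3. 4800.0ms @ 6 + 1371.429ms (12/7)
4. 6171.429ms @ 54/7 + 1371.429ms (12/7)
5. 7542.857ms @ 66/7 + 685.714ms (6/7)
6. 8228.571ms @ 72/7 + 685.714ms (6/7)
7. 8914.286ms @ 78/7 + 685.714ms (6/7)
8. 9600.0ms @ 12 + 1200.0ms (3/2)
9. 10800.0ms @ 27/2 + 1200.0ms (3/2)
10. 12000.0ms @ 15 + 2400.0ms (3)
11. 14400.0ms @ 18 + 2400.0ms (3)
12. 16800.0ms @ 21 + 1200.0ms (3/2)
13. 18000.0ms @ 45/2 + 1200.0ms (3/2)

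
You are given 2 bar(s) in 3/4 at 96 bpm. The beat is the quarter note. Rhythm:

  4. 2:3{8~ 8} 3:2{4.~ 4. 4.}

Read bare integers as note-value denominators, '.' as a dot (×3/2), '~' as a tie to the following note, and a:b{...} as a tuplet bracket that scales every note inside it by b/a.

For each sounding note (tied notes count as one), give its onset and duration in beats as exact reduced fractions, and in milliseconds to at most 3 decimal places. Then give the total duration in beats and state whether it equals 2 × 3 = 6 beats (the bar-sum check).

1) 0.0ms=0b +937.5ms=3/2b
2) 937.5ms=3/2b +937.5ms=3/2b
3) 1875.0ms=3b +1250.0ms=2b
4) 3125.0ms=5b +625.0ms=1b
Σ=6b of 6 (96bpm 3/4) — PASS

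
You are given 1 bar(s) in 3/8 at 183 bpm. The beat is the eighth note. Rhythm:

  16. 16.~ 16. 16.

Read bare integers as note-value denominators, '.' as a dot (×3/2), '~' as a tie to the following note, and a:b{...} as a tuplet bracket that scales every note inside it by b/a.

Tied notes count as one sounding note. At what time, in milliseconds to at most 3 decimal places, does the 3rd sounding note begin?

1. 0.0ms @ 0 + 245.902ms (3/4)
2. 245.902ms @ 3/4 + 491.803ms (3/2)
3. 737.705ms @ 9/4 + 245.902ms (3/4)

note 3 onset = 9/4b = 737.705ms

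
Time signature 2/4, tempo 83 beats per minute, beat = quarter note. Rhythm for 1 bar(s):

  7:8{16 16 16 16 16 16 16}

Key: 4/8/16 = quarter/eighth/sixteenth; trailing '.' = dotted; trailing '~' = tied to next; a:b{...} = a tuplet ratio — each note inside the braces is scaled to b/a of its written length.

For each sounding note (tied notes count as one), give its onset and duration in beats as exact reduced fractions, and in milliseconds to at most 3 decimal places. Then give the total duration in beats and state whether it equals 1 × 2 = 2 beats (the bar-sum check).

1) 0.0ms=0b +206.54ms=2/7b
2) 206.54ms=2/7b +206.54ms=2/7b
3) 413.081ms=4/7b +206.54ms=2/7b
4) 619.621ms=6/7b +206.54ms=2/7b
5) 826.162ms=8/7b +206.54ms=2/7b
6) 1032.702ms=10/7b +206.54ms=2/7b
7) 1239.243ms=12/7b +206.54ms=2/7b
Σ=2b of 2 (83bpm 2/4) — PASS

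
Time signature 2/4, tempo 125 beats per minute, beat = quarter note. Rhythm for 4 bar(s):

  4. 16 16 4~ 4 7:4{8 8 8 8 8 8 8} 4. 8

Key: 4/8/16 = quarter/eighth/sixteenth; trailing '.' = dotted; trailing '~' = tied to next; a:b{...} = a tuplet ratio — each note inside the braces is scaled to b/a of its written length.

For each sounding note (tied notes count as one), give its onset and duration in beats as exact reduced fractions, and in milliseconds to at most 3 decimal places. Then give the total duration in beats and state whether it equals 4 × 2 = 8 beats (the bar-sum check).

1) 0.0ms=0b +720.0ms=3/2b
2) 720.0ms=3/2b +120.0ms=1/4b
3) 840.0ms=7/4b +120.0ms=1/4b
4) 960.0ms=2b +960.0ms=2b
5) 1920.0ms=4b +137.143ms=2/7b
6) 2057.143ms=30/7b +137.143ms=2/7b
7) 2194.286ms=32/7b +137.143ms=2/7b
8) 2331.429ms=34/7b +137.143ms=2/7b
9) 2468.571ms=36/7b +137.143ms=2/7b
10) 2605.714ms=38/7b +137.143ms=2/7b
11) 2742.857ms=40/7b +137.143ms=2/7b
12) 2880.0ms=6b +720.0ms=3/2b
13) 3600.0ms=15/2b +240.0ms=1/2b
Σ=8b of 8 (125bpm 2/4) — PASS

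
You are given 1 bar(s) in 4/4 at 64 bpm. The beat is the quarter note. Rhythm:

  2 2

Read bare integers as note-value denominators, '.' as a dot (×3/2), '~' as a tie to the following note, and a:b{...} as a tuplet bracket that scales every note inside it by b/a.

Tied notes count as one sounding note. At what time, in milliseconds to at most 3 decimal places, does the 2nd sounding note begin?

note 2 onset = 2b = 1875.0ms

1. 0.0ms @ 0 + 1875.0ms (2)
2. 1875.0ms @ 2 + 1875.0ms (2)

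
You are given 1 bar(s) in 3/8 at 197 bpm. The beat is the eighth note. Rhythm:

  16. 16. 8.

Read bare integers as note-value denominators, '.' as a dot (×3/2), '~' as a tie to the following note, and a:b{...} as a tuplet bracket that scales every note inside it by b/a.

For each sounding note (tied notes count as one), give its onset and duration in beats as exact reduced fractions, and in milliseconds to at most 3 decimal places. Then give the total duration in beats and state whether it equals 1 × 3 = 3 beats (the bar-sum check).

1) 0.0ms=0b +228.426ms=3/4b
2) 228.426ms=3/4b +228.426ms=3/4b
3) 456.853ms=3/2b +456.853ms=3/2b
Σ=3b of 3 (197bpm 3/8) — PASS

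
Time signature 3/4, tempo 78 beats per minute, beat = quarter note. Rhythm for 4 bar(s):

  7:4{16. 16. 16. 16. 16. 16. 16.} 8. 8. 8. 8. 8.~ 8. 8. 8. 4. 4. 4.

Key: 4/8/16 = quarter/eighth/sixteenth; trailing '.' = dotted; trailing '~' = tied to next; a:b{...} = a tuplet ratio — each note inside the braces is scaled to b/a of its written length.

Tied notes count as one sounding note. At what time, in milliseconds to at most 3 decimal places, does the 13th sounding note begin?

1. 0.0ms @ 0 + 164.835ms (3/14)
2. 164.835ms @ 3/14 + 164.835ms (3/14)
3. 329.67ms @ 3/7 + 164.835ms (3/14)
4. 494.505ms @ 9/14 + 164.835ms (3/14)
5. 659.341ms @ 6/7 + 164.835ms (3/14)
6. 824.176ms @ 15/14 + 164.835ms (3/14)
7. 989.011ms @ 9/7 + 164.835ms (3/14)
8. 1153.846ms @ 3/2 + 576.923ms (3/4)
9. 1730.769ms @ 9/4 + 576.923ms (3/4)
10. 2307.692ms @ 3 + 576.923ms (3/4)
11. 2884.615ms @ 15/4 + 576.923ms (3/4)
12. 3461.538ms @ 9/2 + 1153.846ms (3/2)
13. 4615.385ms @ 6 + 576.923ms (3/4)
14. 5192.308ms @ 27/4 + 576.923ms (3/4)
15. 5769.231ms @ 15/2 + 1153.846ms (3/2)
16. 6923.077ms @ 9 + 1153.846ms (3/2)
17. 8076.923ms @ 21/2 + 1153.846ms (3/2)

note 13 onset = 6b = 4615.385ms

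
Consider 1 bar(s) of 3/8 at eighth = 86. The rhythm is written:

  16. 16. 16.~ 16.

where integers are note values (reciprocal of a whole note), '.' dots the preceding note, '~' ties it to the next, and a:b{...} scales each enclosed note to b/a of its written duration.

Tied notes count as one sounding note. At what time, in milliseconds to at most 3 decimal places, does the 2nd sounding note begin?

note 2 onset = 3/4b = 523.256ms

1. 0.0ms @ 0 + 523.256ms (3/4)
2. 523.256ms @ 3/4 + 523.256ms (3/4)
3. 1046.512ms @ 3/2 + 1046.512ms (3/2)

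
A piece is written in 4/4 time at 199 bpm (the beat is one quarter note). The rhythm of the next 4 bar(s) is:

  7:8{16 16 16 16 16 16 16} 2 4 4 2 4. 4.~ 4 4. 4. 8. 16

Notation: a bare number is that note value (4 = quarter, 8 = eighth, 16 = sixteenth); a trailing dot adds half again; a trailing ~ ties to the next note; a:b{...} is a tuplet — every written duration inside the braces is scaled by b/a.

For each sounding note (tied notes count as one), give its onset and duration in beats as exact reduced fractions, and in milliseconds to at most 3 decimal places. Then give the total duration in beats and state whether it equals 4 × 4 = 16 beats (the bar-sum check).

1) 0.0ms=0b +86.145ms=2/7b
2) 86.145ms=2/7b +86.145ms=2/7b
3) 172.29ms=4/7b +86.145ms=2/7b
4) 258.435ms=6/7b +86.145ms=2/7b
5) 344.58ms=8/7b +86.145ms=2/7b
6) 430.725ms=10/7b +86.145ms=2/7b
7) 516.87ms=12/7b +86.145ms=2/7b
8) 603.015ms=2b +603.015ms=2b
9) 1206.03ms=4b +301.508ms=1b
10) 1507.538ms=5b +301.508ms=1b
11) 1809.045ms=6b +603.015ms=2b
12) 2412.06ms=8b +452.261ms=3/2b
13) 2864.322ms=19/2b +753.769ms=5/2b
14) 3618.09ms=12b +452.261ms=3/2b
15) 4070.352ms=27/2b +452.261ms=3/2b
16) 4522.613ms=15b +226.131ms=3/4b
17) 4748.744ms=63/4b +75.377ms=1/4b
Σ=16b of 16 (199bpm 4/4) — PASS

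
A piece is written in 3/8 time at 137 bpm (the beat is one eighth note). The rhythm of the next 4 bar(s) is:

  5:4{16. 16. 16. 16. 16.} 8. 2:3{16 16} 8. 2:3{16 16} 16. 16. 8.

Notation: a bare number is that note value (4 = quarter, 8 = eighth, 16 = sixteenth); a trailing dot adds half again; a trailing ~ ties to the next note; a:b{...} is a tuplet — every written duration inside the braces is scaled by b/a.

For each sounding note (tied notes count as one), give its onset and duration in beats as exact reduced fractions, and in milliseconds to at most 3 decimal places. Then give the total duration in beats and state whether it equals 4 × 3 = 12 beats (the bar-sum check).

1) 0.0ms=0b +262.774ms=3/5b
2) 262.774ms=3/5b +262.774ms=3/5b
3) 525.547ms=6/5b +262.774ms=3/5b
4) 788.321ms=9/5b +262.774ms=3/5b
5) 1051.095ms=12/5b +262.774ms=3/5b
6) 1313.869ms=3b +656.934ms=3/2b
7) 1970.803ms=9/2b +328.467ms=3/4b
8) 2299.27ms=21/4b +328.467ms=3/4b
9) 2627.737ms=6b +656.934ms=3/2b
10) 3284.672ms=15/2b +328.467ms=3/4b
11) 3613.139ms=33/4b +328.467ms=3/4b
12) 3941.606ms=9b +328.467ms=3/4b
13) 4270.073ms=39/4b +328.467ms=3/4b
14) 4598.54ms=21/2b +656.934ms=3/2b
Σ=12b of 12 (137bpm 3/8) — PASS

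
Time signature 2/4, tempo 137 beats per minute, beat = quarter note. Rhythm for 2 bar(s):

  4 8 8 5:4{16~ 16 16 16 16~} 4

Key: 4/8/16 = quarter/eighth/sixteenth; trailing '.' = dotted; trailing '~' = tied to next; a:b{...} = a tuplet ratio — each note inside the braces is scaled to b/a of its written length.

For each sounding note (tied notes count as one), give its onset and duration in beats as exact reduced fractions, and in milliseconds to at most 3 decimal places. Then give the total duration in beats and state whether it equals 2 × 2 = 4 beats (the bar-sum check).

1) 0.0ms=0b +437.956ms=1b
2) 437.956ms=1b +218.978ms=1/2b
3) 656.934ms=3/2b +218.978ms=1/2b
4) 875.912ms=2b +175.182ms=2/5b
5) 1051.095ms=12/5b +87.591ms=1/5b
6) 1138.686ms=13/5b +87.591ms=1/5b
7) 1226.277ms=14/5b +525.547ms=6/5b
Σ=4b of 4 (137bpm 2/4) — PASS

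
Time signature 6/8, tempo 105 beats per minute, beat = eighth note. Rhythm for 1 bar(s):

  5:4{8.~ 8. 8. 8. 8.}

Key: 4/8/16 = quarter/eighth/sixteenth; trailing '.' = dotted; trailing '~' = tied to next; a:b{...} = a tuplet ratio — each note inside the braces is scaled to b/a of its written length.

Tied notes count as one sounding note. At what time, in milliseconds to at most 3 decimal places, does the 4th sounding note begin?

1. 0.0ms @ 0 + 1371.429ms (12/5)
2. 1371.429ms @ 12/5 + 685.714ms (6/5)
3. 2057.143ms @ 18/5 + 685.714ms (6/5)
4. 2742.857ms @ 24/5 + 685.714ms (6/5)

note 4 onset = 24/5b = 2742.857ms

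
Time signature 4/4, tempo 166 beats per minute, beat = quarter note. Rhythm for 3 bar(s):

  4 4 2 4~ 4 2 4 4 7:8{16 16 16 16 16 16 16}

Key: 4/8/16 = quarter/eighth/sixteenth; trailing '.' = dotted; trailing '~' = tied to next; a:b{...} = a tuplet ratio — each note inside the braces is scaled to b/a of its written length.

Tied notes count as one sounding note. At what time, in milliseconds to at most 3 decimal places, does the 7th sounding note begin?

1. 0.0ms @ 0 + 361.446ms (1)
2. 361.446ms @ 1 + 361.446ms (1)
3. 722.892ms @ 2 + 722.892ms (2)
4. 1445.783ms @ 4 + 722.892ms (2)
5. 2168.675ms @ 6 + 722.892ms (2)
6. 2891.566ms @ 8 + 361.446ms (1)
7. 3253.012ms @ 9 + 361.446ms (1)
8. 3614.458ms @ 10 + 103.27ms (2/7)
9. 3717.728ms @ 72/7 + 103.27ms (2/7)
10. 3820.998ms @ 74/7 + 103.27ms (2/7)
11. 3924.269ms @ 76/7 + 103.27ms (2/7)
12. 4027.539ms @ 78/7 + 103.27ms (2/7)
13. 4130.809ms @ 80/7 + 103.27ms (2/7)
14. 4234.079ms @ 82/7 + 103.27ms (2/7)

note 7 onset = 9b = 3253.012ms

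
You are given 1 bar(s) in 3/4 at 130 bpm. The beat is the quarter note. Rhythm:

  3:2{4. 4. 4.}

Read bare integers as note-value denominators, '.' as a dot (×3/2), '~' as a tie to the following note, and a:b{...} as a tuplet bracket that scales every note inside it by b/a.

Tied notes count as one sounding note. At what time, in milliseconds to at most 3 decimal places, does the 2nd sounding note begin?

note 2 onset = 1b = 461.538ms

1. 0.0ms @ 0 + 461.538ms (1)
2. 461.538ms @ 1 + 461.538ms (1)
3. 923.077ms @ 2 + 461.538ms (1)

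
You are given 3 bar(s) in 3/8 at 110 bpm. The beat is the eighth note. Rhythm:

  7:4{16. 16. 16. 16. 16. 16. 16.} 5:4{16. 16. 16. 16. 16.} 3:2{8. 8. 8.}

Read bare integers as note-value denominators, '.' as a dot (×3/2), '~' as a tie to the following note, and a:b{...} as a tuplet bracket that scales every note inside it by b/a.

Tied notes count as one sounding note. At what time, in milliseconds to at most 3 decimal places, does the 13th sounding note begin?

1. 0.0ms @ 0 + 233.766ms (3/7)
2. 233.766ms @ 3/7 + 233.766ms (3/7)
3. 467.532ms @ 6/7 + 233.766ms (3/7)
4. 701.299ms @ 9/7 + 233.766ms (3/7)
5. 935.065ms @ 12/7 + 233.766ms (3/7)
6. 1168.831ms @ 15/7 + 233.766ms (3/7)
7. 1402.597ms @ 18/7 + 233.766ms (3/7)
8. 1636.364ms @ 3 + 327.273ms (3/5)
9. 1963.636ms @ 18/5 + 327.273ms (3/5)
10. 2290.909ms @ 21/5 + 327.273ms (3/5)
11. 2618.182ms @ 24/5 + 327.273ms (3/5)
12. 2945.455ms @ 27/5 + 327.273ms (3/5)
13. 3272.727ms @ 6 + 545.455ms (1)
14. 3818.182ms @ 7 + 545.455ms (1)
15. 4363.636ms @ 8 + 545.455ms (1)

note 13 onset = 6b = 3272.727ms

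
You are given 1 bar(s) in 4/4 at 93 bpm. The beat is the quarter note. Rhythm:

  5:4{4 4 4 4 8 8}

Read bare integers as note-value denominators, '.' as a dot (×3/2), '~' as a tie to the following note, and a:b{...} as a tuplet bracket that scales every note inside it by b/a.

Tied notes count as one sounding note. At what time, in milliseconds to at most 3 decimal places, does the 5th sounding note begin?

note 5 onset = 16/5b = 2064.516ms

1. 0.0ms @ 0 + 516.129ms (4/5)
2. 516.129ms @ 4/5 + 516.129ms (4/5)
3. 1032.258ms @ 8/5 + 516.129ms (4/5)
4. 1548.387ms @ 12/5 + 516.129ms (4/5)
5. 2064.516ms @ 16/5 + 258.065ms (2/5)
6. 2322.581ms @ 18/5 + 258.065ms (2/5)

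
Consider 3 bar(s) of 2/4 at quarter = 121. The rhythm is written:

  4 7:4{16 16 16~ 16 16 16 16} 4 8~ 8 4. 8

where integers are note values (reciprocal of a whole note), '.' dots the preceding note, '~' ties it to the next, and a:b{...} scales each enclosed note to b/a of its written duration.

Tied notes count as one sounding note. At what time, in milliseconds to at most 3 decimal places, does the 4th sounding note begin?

note 4 onset = 9/7b = 637.544ms

1. 0.0ms @ 0 + 495.868ms (1)
2. 495.868ms @ 1 + 70.838ms (1/7)
3. 566.706ms @ 8/7 + 70.838ms (1/7)
4. 637.544ms @ 9/7 + 141.677ms (2/7)
5. 779.221ms @ 11/7 + 70.838ms (1/7)
6. 850.059ms @ 12/7 + 70.838ms (1/7)
7. 920.897ms @ 13/7 + 70.838ms (1/7)
8. 991.736ms @ 2 + 495.868ms (1)
9. 1487.603ms @ 3 + 495.868ms (1)
10. 1983.471ms @ 4 + 743.802ms (3/2)
11. 2727.273ms @ 11/2 + 247.934ms (1/2)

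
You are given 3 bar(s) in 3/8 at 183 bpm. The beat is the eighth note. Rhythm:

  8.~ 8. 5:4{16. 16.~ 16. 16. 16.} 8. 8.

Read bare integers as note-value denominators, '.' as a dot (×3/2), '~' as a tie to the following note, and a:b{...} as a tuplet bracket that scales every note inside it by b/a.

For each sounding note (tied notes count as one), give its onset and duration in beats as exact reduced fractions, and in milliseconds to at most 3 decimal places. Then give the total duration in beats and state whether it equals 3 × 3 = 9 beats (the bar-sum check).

1) 0.0ms=0b +983.607ms=3b
2) 983.607ms=3b +196.721ms=3/5b
3) 1180.328ms=18/5b +393.443ms=6/5b
4) 1573.77ms=24/5b +196.721ms=3/5b
5) 1770.492ms=27/5b +196.721ms=3/5b
6) 1967.213ms=6b +491.803ms=3/2b
7) 2459.016ms=15/2b +491.803ms=3/2b
Σ=9b of 9 (183bpm 3/8) — PASS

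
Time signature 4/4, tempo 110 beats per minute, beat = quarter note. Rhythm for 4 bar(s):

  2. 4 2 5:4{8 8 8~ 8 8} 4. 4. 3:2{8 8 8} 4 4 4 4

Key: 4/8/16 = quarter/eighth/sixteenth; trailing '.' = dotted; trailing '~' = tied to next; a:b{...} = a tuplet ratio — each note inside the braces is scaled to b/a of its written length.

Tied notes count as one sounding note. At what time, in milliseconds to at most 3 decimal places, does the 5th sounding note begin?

1. 0.0ms @ 0 + 1636.364ms (3)
2. 1636.364ms @ 3 + 545.455ms (1)
3. 2181.818ms @ 4 + 1090.909ms (2)
4. 3272.727ms @ 6 + 218.182ms (2/5)
5. 3490.909ms @ 32/5 + 218.182ms (2/5)
6. 3709.091ms @ 34/5 + 436.364ms (4/5)
7. 4145.455ms @ 38/5 + 218.182ms (2/5)
8. 4363.636ms @ 8 + 818.182ms (3/2)
9. 5181.818ms @ 19/2 + 818.182ms (3/2)
10. 6000.0ms @ 11 + 181.818ms (1/3)
11. 6181.818ms @ 34/3 + 181.818ms (1/3)
12. 6363.636ms @ 35/3 + 181.818ms (1/3)
13. 6545.455ms @ 12 + 545.455ms (1)
14. 7090.909ms @ 13 + 545.455ms (1)
15. 7636.364ms @ 14 + 545.455ms (1)
16. 8181.818ms @ 15 + 545.455ms (1)

note 5 onset = 32/5b = 3490.909ms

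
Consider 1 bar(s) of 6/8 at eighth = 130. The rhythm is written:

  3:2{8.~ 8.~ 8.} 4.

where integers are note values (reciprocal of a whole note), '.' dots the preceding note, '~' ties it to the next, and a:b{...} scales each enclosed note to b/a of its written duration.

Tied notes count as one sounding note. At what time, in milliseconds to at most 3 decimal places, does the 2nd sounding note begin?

1. 0.0ms @ 0 + 1384.615ms (3)
2. 1384.615ms @ 3 + 1384.615ms (3)

note 2 onset = 3b = 1384.615ms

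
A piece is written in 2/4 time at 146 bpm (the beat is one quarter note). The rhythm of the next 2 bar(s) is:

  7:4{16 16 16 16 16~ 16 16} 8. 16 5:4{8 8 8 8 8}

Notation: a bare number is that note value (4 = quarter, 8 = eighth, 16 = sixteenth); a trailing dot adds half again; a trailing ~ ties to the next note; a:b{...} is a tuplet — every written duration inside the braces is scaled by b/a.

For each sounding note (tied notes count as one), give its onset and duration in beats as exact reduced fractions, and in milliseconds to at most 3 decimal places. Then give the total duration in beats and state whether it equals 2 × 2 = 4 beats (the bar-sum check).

1) 0.0ms=0b +58.708ms=1/7b
2) 58.708ms=1/7b +58.708ms=1/7b
3) 117.417ms=2/7b +58.708ms=1/7b
4) 176.125ms=3/7b +58.708ms=1/7b
5) 234.834ms=4/7b +117.417ms=2/7b
6) 352.25ms=6/7b +58.708ms=1/7b
7) 410.959ms=1b +308.219ms=3/4b
8) 719.178ms=7/4b +102.74ms=1/4b
9) 821.918ms=2b +164.384ms=2/5b
10) 986.301ms=12/5b +164.384ms=2/5b
11) 1150.685ms=14/5b +164.384ms=2/5b
12) 1315.068ms=16/5b +164.384ms=2/5b
13) 1479.452ms=18/5b +164.384ms=2/5b
Σ=4b of 4 (146bpm 2/4) — PASS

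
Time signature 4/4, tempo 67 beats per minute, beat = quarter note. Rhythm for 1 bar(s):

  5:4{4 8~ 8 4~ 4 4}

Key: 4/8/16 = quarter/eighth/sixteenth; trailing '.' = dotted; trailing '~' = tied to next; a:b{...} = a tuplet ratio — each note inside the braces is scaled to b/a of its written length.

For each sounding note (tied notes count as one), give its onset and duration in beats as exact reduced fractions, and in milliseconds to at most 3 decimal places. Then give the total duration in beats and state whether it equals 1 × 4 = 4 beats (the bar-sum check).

1) 0.0ms=0b +716.418ms=4/5b
2) 716.418ms=4/5b +716.418ms=4/5b
3) 1432.836ms=8/5b +1432.836ms=8/5b
4) 2865.672ms=16/5b +716.418ms=4/5b
Σ=4b of 4 (67bpm 4/4) — PASS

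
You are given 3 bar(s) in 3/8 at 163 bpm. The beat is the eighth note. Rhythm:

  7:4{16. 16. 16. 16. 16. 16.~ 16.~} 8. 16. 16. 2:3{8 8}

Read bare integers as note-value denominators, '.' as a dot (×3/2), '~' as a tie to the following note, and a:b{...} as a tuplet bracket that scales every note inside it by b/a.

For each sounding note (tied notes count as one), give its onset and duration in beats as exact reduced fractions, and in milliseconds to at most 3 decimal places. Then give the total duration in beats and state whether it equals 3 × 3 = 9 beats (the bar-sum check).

1) 0.0ms=0b +157.756ms=3/7b
2) 157.756ms=3/7b +157.756ms=3/7b
3) 315.513ms=6/7b +157.756ms=3/7b
4) 473.269ms=9/7b +157.756ms=3/7b
5) 631.025ms=12/7b +157.756ms=3/7b
6) 788.782ms=15/7b +867.66ms=33/14b
7) 1656.442ms=9/2b +276.074ms=3/4b
8) 1932.515ms=21/4b +276.074ms=3/4b
9) 2208.589ms=6b +552.147ms=3/2b
10) 2760.736ms=15/2b +552.147ms=3/2b
Σ=9b of 9 (163bpm 3/8) — PASS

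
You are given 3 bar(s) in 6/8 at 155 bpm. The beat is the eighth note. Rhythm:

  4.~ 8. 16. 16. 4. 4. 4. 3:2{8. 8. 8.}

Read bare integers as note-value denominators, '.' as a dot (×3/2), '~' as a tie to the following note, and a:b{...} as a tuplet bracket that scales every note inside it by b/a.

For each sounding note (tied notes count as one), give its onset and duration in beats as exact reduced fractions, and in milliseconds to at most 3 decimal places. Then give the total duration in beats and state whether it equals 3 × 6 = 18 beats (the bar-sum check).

1) 0.0ms=0b +1741.935ms=9/2b
2) 1741.935ms=9/2b +290.323ms=3/4b
3) 2032.258ms=21/4b +290.323ms=3/4b
4) 2322.581ms=6b +1161.29ms=3b
5) 3483.871ms=9b +1161.29ms=3b
6) 4645.161ms=12b +1161.29ms=3b
7) 5806.452ms=15b +387.097ms=1b
8) 6193.548ms=16b +387.097ms=1b
9) 6580.645ms=17b +387.097ms=1b
Σ=18b of 18 (155bpm 6/8) — PASS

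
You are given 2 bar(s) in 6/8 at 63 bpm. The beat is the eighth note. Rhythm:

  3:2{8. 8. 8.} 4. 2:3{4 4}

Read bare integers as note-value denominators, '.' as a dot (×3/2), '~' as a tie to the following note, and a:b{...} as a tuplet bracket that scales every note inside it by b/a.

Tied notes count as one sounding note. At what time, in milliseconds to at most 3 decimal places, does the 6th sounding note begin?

1. 0.0ms @ 0 + 952.381ms (1)
2. 952.381ms @ 1 + 952.381ms (1)
3. 1904.762ms @ 2 + 952.381ms (1)
4. 2857.143ms @ 3 + 2857.143ms (3)
5. 5714.286ms @ 6 + 2857.143ms (3)
6. 8571.429ms @ 9 + 2857.143ms (3)

note 6 onset = 9b = 8571.429ms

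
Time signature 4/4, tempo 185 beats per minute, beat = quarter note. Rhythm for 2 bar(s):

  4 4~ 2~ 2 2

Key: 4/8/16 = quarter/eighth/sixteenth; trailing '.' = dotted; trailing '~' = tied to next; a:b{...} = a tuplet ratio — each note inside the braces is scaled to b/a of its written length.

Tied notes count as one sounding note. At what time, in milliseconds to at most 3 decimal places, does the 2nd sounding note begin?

note 2 onset = 1b = 324.324ms

1. 0.0ms @ 0 + 324.324ms (1)
2. 324.324ms @ 1 + 1621.622ms (5)
3. 1945.946ms @ 6 + 648.649ms (2)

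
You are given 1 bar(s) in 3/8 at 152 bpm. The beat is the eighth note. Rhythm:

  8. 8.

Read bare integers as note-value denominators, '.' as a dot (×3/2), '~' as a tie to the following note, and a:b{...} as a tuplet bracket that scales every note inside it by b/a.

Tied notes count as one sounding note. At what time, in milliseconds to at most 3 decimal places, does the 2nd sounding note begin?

note 2 onset = 3/2b = 592.105ms

1. 0.0ms @ 0 + 592.105ms (3/2)
2. 592.105ms @ 3/2 + 592.105ms (3/2)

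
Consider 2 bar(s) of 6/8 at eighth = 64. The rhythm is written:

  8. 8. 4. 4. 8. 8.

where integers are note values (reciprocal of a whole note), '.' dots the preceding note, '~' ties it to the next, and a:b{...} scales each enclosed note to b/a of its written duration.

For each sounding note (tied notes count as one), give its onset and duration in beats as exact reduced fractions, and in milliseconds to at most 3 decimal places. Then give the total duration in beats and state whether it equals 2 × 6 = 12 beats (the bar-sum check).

1) 0.0ms=0b +1406.25ms=3/2b
2) 1406.25ms=3/2b +1406.25ms=3/2b
3) 2812.5ms=3b +2812.5ms=3b
4) 5625.0ms=6b +2812.5ms=3b
5) 8437.5ms=9b +1406.25ms=3/2b
6) 9843.75ms=21/2b +1406.25ms=3/2b
Σ=12b of 12 (64bpm 6/8) — PASS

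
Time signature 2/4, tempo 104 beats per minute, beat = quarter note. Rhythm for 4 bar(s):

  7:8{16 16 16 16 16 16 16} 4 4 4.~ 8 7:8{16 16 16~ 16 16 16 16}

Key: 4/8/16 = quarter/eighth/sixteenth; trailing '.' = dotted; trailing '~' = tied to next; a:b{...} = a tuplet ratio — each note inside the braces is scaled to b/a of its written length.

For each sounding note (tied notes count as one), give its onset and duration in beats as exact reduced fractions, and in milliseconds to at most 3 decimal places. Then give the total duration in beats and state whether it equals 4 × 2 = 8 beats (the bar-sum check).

1) 0.0ms=0b +164.835ms=2/7b
2) 164.835ms=2/7b +164.835ms=2/7b
3) 329.67ms=4/7b +164.835ms=2/7b
4) 494.505ms=6/7b +164.835ms=2/7b
5) 659.341ms=8/7b +164.835ms=2/7b
6) 824.176ms=10/7b +164.835ms=2/7b
7) 989.011ms=12/7b +164.835ms=2/7b
8) 1153.846ms=2b +576.923ms=1b
9) 1730.769ms=3b +576.923ms=1b
10) 2307.692ms=4b +1153.846ms=2b
11) 3461.538ms=6b +164.835ms=2/7b
12) 3626.374ms=44/7b +164.835ms=2/7b
13) 3791.209ms=46/7b +329.67ms=4/7b
14) 4120.879ms=50/7b +164.835ms=2/7b
15) 4285.714ms=52/7b +164.835ms=2/7b
16) 4450.549ms=54/7b +164.835ms=2/7b
Σ=8b of 8 (104bpm 2/4) — PASS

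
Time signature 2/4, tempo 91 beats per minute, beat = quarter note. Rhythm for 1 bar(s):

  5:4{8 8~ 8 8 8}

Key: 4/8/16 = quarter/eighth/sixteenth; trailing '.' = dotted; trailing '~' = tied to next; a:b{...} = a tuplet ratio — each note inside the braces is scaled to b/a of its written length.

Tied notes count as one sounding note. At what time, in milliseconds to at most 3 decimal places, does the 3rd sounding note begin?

1. 0.0ms @ 0 + 263.736ms (2/5)
2. 263.736ms @ 2/5 + 527.473ms (4/5)
3. 791.209ms @ 6/5 + 263.736ms (2/5)
4. 1054.945ms @ 8/5 + 263.736ms (2/5)

note 3 onset = 6/5b = 791.209ms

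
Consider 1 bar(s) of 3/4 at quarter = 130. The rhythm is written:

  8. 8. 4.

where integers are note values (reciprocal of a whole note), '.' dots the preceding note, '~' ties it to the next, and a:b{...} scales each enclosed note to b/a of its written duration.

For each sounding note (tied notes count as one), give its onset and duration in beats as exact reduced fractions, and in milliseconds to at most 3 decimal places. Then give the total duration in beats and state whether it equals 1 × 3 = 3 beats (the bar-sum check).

1) 0.0ms=0b +346.154ms=3/4b
2) 346.154ms=3/4b +346.154ms=3/4b
3) 692.308ms=3/2b +692.308ms=3/2b
Σ=3b of 3 (130bpm 3/4) — PASS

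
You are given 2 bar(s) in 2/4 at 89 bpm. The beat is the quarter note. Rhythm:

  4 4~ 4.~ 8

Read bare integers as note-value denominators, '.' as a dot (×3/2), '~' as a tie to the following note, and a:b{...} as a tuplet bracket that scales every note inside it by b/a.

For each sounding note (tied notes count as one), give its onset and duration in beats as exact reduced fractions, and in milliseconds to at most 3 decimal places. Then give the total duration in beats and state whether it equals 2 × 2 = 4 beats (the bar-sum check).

1) 0.0ms=0b +674.157ms=1b
2) 674.157ms=1b +2022.472ms=3b
Σ=4b of 4 (89bpm 2/4) — PASS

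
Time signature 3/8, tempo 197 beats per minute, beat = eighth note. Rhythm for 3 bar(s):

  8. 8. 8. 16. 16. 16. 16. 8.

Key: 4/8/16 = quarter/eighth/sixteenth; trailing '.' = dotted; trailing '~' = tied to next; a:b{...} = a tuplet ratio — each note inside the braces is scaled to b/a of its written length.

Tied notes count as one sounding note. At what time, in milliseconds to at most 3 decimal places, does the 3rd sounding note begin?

note 3 onset = 3b = 913.706ms

1. 0.0ms @ 0 + 456.853ms (3/2)
2. 456.853ms @ 3/2 + 456.853ms (3/2)
3. 913.706ms @ 3 + 456.853ms (3/2)
4. 1370.558ms @ 9/2 + 228.426ms (3/4)
5. 1598.985ms @ 21/4 + 228.426ms (3/4)
6. 1827.411ms @ 6 + 228.426ms (3/4)
7. 2055.838ms @ 27/4 + 228.426ms (3/4)
8. 2284.264ms @ 15/2 + 456.853ms (3/2)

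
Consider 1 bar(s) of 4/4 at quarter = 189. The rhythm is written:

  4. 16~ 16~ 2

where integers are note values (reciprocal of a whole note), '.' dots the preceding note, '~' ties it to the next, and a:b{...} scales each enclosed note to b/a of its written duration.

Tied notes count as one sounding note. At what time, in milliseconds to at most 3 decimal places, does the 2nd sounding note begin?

note 2 onset = 3/2b = 476.19ms

1. 0.0ms @ 0 + 476.19ms (3/2)
2. 476.19ms @ 3/2 + 793.651ms (5/2)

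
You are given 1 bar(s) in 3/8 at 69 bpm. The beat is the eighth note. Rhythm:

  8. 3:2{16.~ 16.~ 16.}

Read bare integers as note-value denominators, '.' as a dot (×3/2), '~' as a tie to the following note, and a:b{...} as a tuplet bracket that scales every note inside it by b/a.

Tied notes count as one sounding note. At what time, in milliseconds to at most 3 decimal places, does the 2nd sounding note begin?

note 2 onset = 3/2b = 1304.348ms

1. 0.0ms @ 0 + 1304.348ms (3/2)
2. 1304.348ms @ 3/2 + 1304.348ms (3/2)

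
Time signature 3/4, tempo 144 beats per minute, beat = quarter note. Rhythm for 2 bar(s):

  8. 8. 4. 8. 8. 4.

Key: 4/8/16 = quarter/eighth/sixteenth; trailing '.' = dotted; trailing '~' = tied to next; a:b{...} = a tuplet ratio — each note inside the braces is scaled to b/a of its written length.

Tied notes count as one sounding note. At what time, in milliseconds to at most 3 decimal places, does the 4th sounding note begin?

note 4 onset = 3b = 1250.0ms

1. 0.0ms @ 0 + 312.5ms (3/4)
2. 312.5ms @ 3/4 + 312.5ms (3/4)
3. 625.0ms @ 3/2 + 625.0ms (3/2)
4. 1250.0ms @ 3 + 312.5ms (3/4)
5. 1562.5ms @ 15/4 + 312.5ms (3/4)
6. 1875.0ms @ 9/2 + 625.0ms (3/2)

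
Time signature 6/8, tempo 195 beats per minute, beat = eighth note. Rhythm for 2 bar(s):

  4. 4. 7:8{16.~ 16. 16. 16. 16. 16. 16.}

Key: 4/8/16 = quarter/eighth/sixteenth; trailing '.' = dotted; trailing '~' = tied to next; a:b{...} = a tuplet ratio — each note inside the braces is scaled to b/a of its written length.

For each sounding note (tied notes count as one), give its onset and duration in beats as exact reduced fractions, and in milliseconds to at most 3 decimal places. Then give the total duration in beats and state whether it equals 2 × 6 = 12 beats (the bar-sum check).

1) 0.0ms=0b +923.077ms=3b
2) 923.077ms=3b +923.077ms=3b
3) 1846.154ms=6b +527.473ms=12/7b
4) 2373.626ms=54/7b +263.736ms=6/7b
5) 2637.363ms=60/7b +263.736ms=6/7b
6) 2901.099ms=66/7b +263.736ms=6/7b
7) 3164.835ms=72/7b +263.736ms=6/7b
8) 3428.571ms=78/7b +263.736ms=6/7b
Σ=12b of 12 (195bpm 6/8) — PASS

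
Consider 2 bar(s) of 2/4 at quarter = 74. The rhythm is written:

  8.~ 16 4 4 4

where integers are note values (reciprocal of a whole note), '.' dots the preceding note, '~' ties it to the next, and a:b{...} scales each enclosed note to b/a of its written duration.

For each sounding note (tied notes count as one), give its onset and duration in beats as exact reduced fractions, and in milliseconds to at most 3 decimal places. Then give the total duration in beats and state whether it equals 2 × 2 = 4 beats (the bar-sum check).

1) 0.0ms=0b +810.811ms=1b
2) 810.811ms=1b +810.811ms=1b
3) 1621.622ms=2b +810.811ms=1b
4) 2432.432ms=3b +810.811ms=1b
Σ=4b of 4 (74bpm 2/4) — PASS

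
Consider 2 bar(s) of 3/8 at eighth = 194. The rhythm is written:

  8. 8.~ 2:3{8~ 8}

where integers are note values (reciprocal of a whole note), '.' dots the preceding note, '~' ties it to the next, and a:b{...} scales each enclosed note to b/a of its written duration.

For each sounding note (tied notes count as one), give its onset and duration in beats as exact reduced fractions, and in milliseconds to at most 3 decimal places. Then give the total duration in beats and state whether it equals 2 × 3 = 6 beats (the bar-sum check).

1) 0.0ms=0b +463.918ms=3/2b
2) 463.918ms=3/2b +1391.753ms=9/2b
Σ=6b of 6 (194bpm 3/8) — PASS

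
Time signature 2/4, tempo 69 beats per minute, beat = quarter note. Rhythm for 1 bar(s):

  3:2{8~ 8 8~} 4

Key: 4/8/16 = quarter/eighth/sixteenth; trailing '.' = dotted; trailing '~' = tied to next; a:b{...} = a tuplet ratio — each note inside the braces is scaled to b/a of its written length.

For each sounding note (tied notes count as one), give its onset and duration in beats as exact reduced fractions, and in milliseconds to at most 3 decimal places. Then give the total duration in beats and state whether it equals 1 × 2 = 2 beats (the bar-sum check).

1) 0.0ms=0b +579.71ms=2/3b
2) 579.71ms=2/3b +1159.42ms=4/3b
Σ=2b of 2 (69bpm 2/4) — PASS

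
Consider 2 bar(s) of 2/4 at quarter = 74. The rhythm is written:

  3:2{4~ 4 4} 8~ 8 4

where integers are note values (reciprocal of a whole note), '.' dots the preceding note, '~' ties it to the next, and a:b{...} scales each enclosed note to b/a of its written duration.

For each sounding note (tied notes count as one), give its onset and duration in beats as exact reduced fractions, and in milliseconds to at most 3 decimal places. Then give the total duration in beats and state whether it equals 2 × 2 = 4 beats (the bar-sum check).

1) 0.0ms=0b +1081.081ms=4/3b
2) 1081.081ms=4/3b +540.541ms=2/3b
3) 1621.622ms=2b +810.811ms=1b
4) 2432.432ms=3b +810.811ms=1b
Σ=4b of 4 (74bpm 2/4) — PASS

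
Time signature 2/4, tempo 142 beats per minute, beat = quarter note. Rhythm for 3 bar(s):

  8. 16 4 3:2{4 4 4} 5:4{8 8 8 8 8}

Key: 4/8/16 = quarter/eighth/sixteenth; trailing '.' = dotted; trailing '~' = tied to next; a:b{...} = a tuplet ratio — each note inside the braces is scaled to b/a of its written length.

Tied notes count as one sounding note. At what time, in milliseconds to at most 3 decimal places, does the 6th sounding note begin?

1. 0.0ms @ 0 + 316.901ms (3/4)
2. 316.901ms @ 3/4 + 105.634ms (1/4)
3. 422.535ms @ 1 + 422.535ms (1)
4. 845.07ms @ 2 + 281.69ms (2/3)
5. 1126.761ms @ 8/3 + 281.69ms (2/3)
6. 1408.451ms @ 10/3 + 281.69ms (2/3)
7. 1690.141ms @ 4 + 169.014ms (2/5)
8. 1859.155ms @ 22/5 + 169.014ms (2/5)
9. 2028.169ms @ 24/5 + 169.014ms (2/5)
10. 2197.183ms @ 26/5 + 169.014ms (2/5)
11. 2366.197ms @ 28/5 + 169.014ms (2/5)

note 6 onset = 10/3b = 1408.451ms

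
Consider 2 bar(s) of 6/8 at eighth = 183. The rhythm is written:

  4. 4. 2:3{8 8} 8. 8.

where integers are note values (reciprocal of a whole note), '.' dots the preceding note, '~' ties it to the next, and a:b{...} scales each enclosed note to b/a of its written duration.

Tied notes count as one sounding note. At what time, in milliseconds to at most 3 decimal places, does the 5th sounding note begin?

note 5 onset = 9b = 2950.82ms

1. 0.0ms @ 0 + 983.607ms (3)
2. 983.607ms @ 3 + 983.607ms (3)
3. 1967.213ms @ 6 + 491.803ms (3/2)
4. 2459.016ms @ 15/2 + 491.803ms (3/2)
5. 2950.82ms @ 9 + 491.803ms (3/2)
6. 3442.623ms @ 21/2 + 491.803ms (3/2)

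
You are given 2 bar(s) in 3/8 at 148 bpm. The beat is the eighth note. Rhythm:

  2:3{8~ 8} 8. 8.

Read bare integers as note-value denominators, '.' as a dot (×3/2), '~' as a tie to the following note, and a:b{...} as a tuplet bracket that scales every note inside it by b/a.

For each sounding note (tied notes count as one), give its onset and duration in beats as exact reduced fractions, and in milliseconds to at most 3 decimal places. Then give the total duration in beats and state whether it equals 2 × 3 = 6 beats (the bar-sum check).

1) 0.0ms=0b +1216.216ms=3b
2) 1216.216ms=3b +608.108ms=3/2b
3) 1824.324ms=9/2b +608.108ms=3/2b
Σ=6b of 6 (148bpm 3/8) — PASS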